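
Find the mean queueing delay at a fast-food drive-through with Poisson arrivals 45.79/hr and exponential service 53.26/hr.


ρ = 45.79/53.26 = 0.8597
Wq = ρ/(μ−λ) = 0.8597/(53.26 − 45.79) = 0.8597/7.47 = 0.1151 hr

Final: 0.1151 hr


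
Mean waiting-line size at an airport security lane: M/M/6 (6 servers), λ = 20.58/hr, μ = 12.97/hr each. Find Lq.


a = λ/μ = 1.5867; ρ = a/6 = 0.2645
P₀ = 0.204519
Lq = P₀·a^c·ρ / (c!·(1−ρ)²) = 0.204519·15.95998·0.2645/(720·0.54102)
= 0.002216

Final: 0.002216


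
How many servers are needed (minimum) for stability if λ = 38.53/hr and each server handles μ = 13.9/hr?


Stability requires cμ > λ ⇔ c > λ/μ.
λ/μ = 38.53/13.9 = 2.7719
Minimum integer c = ⌊2.7719⌋ + 1 = 3
Check: 3·13.9 = 41.70 > 38.53, while 2·13.9 = 27.80 ≤ 38.53

Final: 3 servers


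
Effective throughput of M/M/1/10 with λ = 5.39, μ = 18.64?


ρ = 0.2892; P_K = (1−ρ)ρ^10/(1−ρ^11) = 0.000002905
λ_eff = λ(1 − P_K) = 5.39·(1 − 0.000002905) = 5.39·0.999997 = 5.3900 /hr

Final: 5.3900 /hr


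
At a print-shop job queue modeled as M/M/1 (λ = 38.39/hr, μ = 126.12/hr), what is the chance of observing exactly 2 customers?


ρ = 38.39/126.12 = 0.3044
P_n = (1−ρ)·ρ^n = (1 − 0.3044)·0.3044^2 = 0.6956·0.092655 = 0.064451

Final: 0.064451


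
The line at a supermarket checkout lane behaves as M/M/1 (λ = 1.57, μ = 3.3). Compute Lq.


ρ = 1.57/3.3 = 0.4758
Lq = ρ²/(1−ρ) = 0.2263/0.5242 = 0.4318

Final: 0.4318


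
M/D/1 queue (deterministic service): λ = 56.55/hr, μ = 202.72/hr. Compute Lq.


ρ = 56.55/202.72 = 0.2790
M/D/1: Lq = ρ²/(2(1−ρ)) = 0.07782/(2·0.7210) = 0.05396

Final: 0.05396


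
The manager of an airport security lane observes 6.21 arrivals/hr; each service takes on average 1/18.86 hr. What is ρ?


ρ = λ/μ = 6.21/18.86 = 0.3293

Final: 0.3293


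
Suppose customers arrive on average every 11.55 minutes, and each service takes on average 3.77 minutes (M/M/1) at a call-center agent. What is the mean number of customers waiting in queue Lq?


λ = 60/11.55 = 5.1948 /hr
μ = 60/3.77 = 15.9151 /hr
ρ = λ/μ = 5.1948/15.9151 = 0.3264
Lq = ρ²/(1−ρ) = 0.1065/0.6736 = 0.1582

Final: 0.1582


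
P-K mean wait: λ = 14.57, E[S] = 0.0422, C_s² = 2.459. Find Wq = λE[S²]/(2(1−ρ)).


ρ = λ·E[S] = 14.57·0.0422 = 0.6149
E[S²] = E[S]²(1+C_s²) = 0.0422²·(1+2.459) = 0.006160
Wq = λ·E[S²]/(2(1−ρ)) = 14.57·0.006160/(2·0.3851) = 0.11651 hr

Final: 0.11651 hr


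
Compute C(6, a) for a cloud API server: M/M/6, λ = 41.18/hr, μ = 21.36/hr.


a = λ/μ = 1.9279; ρ = a/6 = 0.3213
P₀ = 0.145281 (from M/M/c formula)
C(c,a) = [a^c/(c!(1−ρ))]·P₀ = [51.34647/(720·0.6787)]·0.145281
= 0.10508·0.145281 = 0.015266

Final: 0.015266


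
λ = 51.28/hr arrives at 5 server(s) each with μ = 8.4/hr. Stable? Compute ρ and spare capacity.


Total capacity cμ = 5·8.4 = 42.00/hr
ρ = λ/(cμ) = 51.28/42.00 = 1.2210
Stable ⇔ ρ < 1: NO
Spare capacity = cμ − λ = 42.00 − 51.28 = -9.28/hr

Final: ρ = 1.2210; unstable; margin = -9.28/hr


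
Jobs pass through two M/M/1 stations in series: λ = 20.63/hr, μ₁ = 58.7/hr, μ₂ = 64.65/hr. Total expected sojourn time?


Each node sees arrival rate λ = 20.63/hr (tandem ⇒ throughput preserved).
W₁ = 1/(μ₁−λ) = 1/(58.7−20.63) = 0.02627 hr
W₂ = 1/(μ₂−λ) = 1/(64.65−20.63) = 0.02272 hr
W_total = W₁ + W₂ = 0.02627 + 0.02272 = 0.04898 hr

Final: 0.04898 hr


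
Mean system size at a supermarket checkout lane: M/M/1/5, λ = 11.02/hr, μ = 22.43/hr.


ρ = 11.02/22.43 = 0.4913
L = ρ[1 − (K+1)ρ^K + Kρ^(K+1)] / [(1−ρ)(1−ρ^(K+1))]
Numerator: 0.4913·(1 − 6·0.028626 + 5·0.014064) = 0.441470
Denominator: (0.5087)·(0.985936) = 0.501539
L = 0.441470/0.501539 = 0.8802

Final: 0.8802


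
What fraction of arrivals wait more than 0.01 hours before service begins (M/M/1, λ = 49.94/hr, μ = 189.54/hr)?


ρ = 49.94/189.54 = 0.2635
P(Wq > t) = ρ·e^{−(μ−λ)t} = 0.2635·e^{−1.3960}
= 0.2635·0.247585 = 0.065234

Final: 0.065234


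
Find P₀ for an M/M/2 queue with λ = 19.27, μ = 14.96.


a = λ/μ = 19.27/14.96 = 1.2881; ρ = a/c = 0.6441
Σ_{k=0}^{1} a^k/k! (terms k=0..1) = 1.00000 + 1.28810 = 2.28810
Tail: a^2/(2!(1−ρ)) = 1.65921/(2·0.3559) = 2.33068
P₀ = 1/(2.28810 + 2.33068) = 1/4.61878 = 0.216507

Final: 0.216507


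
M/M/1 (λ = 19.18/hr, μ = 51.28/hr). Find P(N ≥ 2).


ρ = 19.18/51.28 = 0.3740
P(N ≥ n) = ρ^n = 0.3740^2 = 0.139895

Final: 0.139895


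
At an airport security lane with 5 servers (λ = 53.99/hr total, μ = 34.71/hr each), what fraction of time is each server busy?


ρ = λ/(cμ) = 53.99/(5·34.71) = 53.99/173.55 = 0.3111

Final: 0.3111


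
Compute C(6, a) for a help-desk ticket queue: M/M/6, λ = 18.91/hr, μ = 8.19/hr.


a = λ/μ = 2.3089; ρ = a/6 = 0.3848
P₀ = 0.099019 (from M/M/c formula)
C(c,a) = [a^c/(c!(1−ρ))]·P₀ = [151.51156/(720·0.6152)]·0.099019
= 0.34207·0.099019 = 0.033871

Final: 0.033871


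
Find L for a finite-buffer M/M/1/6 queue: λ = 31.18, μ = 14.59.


ρ = 31.18/14.59 = 2.1371
L = ρ[1 − (K+1)ρ^K + Kρ^(K+1)] / [(1−ρ)(1−ρ^(K+1))]
Numerator: 2.1371·(1 − 7·95.263145 + 6·203.584980) = 1187.506786
Denominator: (-1.1371)·(-202.584980) = 230.355367
L = 1187.506786/230.355367 = 5.1551

Final: 5.1551


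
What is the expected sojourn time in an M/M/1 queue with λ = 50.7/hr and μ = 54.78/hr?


W = 1/(μ−λ) = 1/(54.78 − 50.7) = 1/4.08 = 0.2451 hr

Final: 0.2451 hr


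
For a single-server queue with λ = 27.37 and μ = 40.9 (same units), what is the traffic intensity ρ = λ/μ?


ρ = λ/μ = 27.37/40.9 = 0.6692

Final: 0.6692


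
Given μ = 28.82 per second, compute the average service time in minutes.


Mean service time = 1/μ = 1/28.82 second = 0.03470 second
In minutes: 0.03470 × 0.0166667 = 0.0005783 min

Final: 0.0005783 min


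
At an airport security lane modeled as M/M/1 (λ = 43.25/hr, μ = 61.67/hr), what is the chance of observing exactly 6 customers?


ρ = 43.25/61.67 = 0.7013
P_n = (1−ρ)·ρ^n = (1 − 0.7013)·0.7013^6 = 0.2987·0.118980 = 0.035538

Final: 0.035538


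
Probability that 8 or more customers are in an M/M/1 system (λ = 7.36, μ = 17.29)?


ρ = 7.36/17.29 = 0.4257
P(N ≥ n) = ρ^n = 0.4257^8 = 0.001078

Final: 0.001078


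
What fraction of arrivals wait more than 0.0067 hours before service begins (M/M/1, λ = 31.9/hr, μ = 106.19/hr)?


ρ = 31.9/106.19 = 0.3004
P(Wq > t) = ρ·e^{−(μ−λ)t} = 0.3004·e^{−0.4977}
= 0.3004·0.607901 = 0.182617

Final: 0.182617


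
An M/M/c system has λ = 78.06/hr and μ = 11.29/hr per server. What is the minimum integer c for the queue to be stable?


Stability requires cμ > λ ⇔ c > λ/μ.
λ/μ = 78.06/11.29 = 6.9141
Minimum integer c = ⌊6.9141⌋ + 1 = 7
Check: 7·11.29 = 79.03 > 78.06, while 6·11.29 = 67.74 ≤ 78.06

Final: 7 servers


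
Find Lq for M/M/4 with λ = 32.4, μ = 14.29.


a = λ/μ = 2.2673; ρ = a/4 = 0.5668
P₀ = 0.096877
Lq = P₀·a^c·ρ / (c!·(1−ρ)²) = 0.096877·26.42720·0.5668/(24·0.18764)
= 0.32225

Final: 0.32225


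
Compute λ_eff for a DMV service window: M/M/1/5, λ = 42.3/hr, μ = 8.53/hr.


ρ = 4.9590; P_K = (1−ρ)ρ^5/(1−ρ^6) = 0.798399
λ_eff = λ(1 − P_K) = 42.3·(1 − 0.798399) = 42.3·0.201601 = 8.5277 /hr

Final: 8.5277 /hr


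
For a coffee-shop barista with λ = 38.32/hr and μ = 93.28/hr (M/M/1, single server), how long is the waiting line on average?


ρ = 38.32/93.28 = 0.4108
Lq = ρ²/(1−ρ) = 0.1688/0.5892 = 0.2864

Final: 0.2864


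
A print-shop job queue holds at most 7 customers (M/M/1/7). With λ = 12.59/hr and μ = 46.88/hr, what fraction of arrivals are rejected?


ρ = λ/μ = 12.59/46.88 = 0.2686
P_K = (1−ρ)ρ^K/(1−ρ^(K+1)) = (0.7314·0.0001008)/(1 − 0.00002706)
= 0.00007370/0.999973 = 0.00007370

Final: 0.00007370


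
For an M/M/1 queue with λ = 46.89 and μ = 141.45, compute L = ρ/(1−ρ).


ρ = λ/μ = 46.89/141.45 = 0.3315
L = ρ/(1−ρ) = 0.3315/(1 − 0.3315) = 0.3315/0.6685 = 0.4959

Final: 0.4959


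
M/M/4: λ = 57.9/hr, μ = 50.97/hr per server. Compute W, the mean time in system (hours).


a = 1.1360; ρ = 0.2840; P₀ = 0.320269
Lq = P₀·a^c·ρ/(c!(1−ρ)²) = 0.01231
Wq = Lq/λ = 0.01231/57.9 = 0.0002126 hr
W = Wq + 1/μ = 0.0002126 + 0.01962 = 0.01983 hr

Final: 0.01983 hr


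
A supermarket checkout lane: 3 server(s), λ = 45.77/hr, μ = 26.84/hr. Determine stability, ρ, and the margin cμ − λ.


Total capacity cμ = 3·26.84 = 80.52/hr
ρ = λ/(cμ) = 45.77/80.52 = 0.5684
Stable ⇔ ρ < 1: YES
Spare capacity = cμ − λ = 80.52 − 45.77 = 34.75/hr

Final: ρ = 0.5684; stable; margin = 34.75/hr


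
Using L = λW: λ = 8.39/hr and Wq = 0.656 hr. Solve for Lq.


Lq = λWq = 8.39·0.656 = 5.5038

Final: 5.5038


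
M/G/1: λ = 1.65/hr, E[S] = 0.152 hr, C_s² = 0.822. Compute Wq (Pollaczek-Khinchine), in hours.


ρ = λ·E[S] = 1.65·0.152 = 0.2508
E[S²] = E[S]²(1+C_s²) = 0.152²·(1+0.822) = 0.042095
Wq = λ·E[S²]/(2(1−ρ)) = 1.65·0.042095/(2·0.7492) = 0.04635 hr

Final: 0.04635 hr


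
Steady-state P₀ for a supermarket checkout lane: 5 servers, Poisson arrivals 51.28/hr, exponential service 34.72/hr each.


a = λ/μ = 51.28/34.72 = 1.4770; ρ = a/c = 0.2954
Σ_{k=0}^{4} a^k/k! (terms k=0..4) = 1.00000 + 1.47696 + 1.09070 + 0.53697 + 0.19827 = 4.30291
Tail: a^5/(5!(1−ρ)) = 7.02816/(120·0.7046) = 0.08312
P₀ = 1/(4.30291 + 0.08312) = 1/4.38603 = 0.227997

Final: 0.227997


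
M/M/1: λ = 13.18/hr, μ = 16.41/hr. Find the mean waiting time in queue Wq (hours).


ρ = 13.18/16.41 = 0.8032
Wq = ρ/(μ−λ) = 0.8032/(16.41 − 13.18) = 0.8032/3.23 = 0.2487 hr

Final: 0.2487 hr


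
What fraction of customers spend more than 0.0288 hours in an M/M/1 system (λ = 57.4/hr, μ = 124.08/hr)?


W ~ Exponential(μ−λ) for M/M/1.
μ − λ = 124.08 − 57.4 = 66.6800
P(W > t) = e^{−(μ−λ)t} = e^{−1.9204} = 0.146551

Final: 0.146551


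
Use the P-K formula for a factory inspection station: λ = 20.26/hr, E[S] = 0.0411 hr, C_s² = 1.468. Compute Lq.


ρ = λ·E[S] = 20.26·0.0411 = 0.8327
Lq = ρ²(1+C_s²)/(2(1−ρ)) = 0.6934·(1+1.468)/(2·0.1673)
= 0.6934·2.4680/0.3346 = 5.11382

Final: 5.11382


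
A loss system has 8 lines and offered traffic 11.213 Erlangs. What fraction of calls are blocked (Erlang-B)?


B(c,a) = (a^c/c!) / Σ_{k=0}^{c} a^k/k!
a^8/8! = 6198.035420
Σ terms (k=0..8): 1.00000 + 11.21300 + 62.86568 + 234.97097 + 658.68238 + 1477.16111 + 2760.56792 + 4422.03544 + 6198.03542 = 15826.531923
B = 6198.035420/15826.531923 = 0.391623

Final: 0.391623


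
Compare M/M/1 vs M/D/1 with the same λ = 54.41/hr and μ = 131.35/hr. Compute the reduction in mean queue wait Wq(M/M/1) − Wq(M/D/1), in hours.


ρ = 54.41/131.35 = 0.4142
Wq(M/M/1) = ρ/(μ−λ) = 0.4142/76.94 = 0.005384 hr
Wq(M/D/1) = ρ/(2(μ−λ)) = 0.002692 hr
Savings = 0.005384 − 0.002692 = 0.002692 hr

Final: 0.002692 hr


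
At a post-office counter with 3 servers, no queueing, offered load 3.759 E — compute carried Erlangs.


B(3,3.759) = 0.428142 (Erlang-B)
Carried load = a(1 − B) = 3.759·(1 − 0.428142) = 3.759·0.571858 = 2.1496 E

Final: 2.1496 Erlangs


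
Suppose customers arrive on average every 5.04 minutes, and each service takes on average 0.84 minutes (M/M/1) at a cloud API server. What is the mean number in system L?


λ = 60/5.04 = 11.9048 /hr
μ = 60/0.84 = 71.4286 /hr
ρ = λ/μ = 11.9048/71.4286 = 0.1667
L = ρ/(1−ρ) = 0.1667/0.8333 = 0.2000

Final: 0.2000


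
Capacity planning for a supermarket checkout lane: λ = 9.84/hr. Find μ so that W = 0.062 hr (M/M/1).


W = 1/(μ−λ) ⇒ μ − λ = 1/W = 1/0.062 = 16.1290
μ = λ + 1/W = 9.84 + 16.1290 = 25.9690 per hr

Final: 25.9690 /hr


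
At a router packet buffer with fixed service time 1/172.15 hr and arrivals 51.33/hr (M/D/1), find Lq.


ρ = 51.33/172.15 = 0.2982
M/D/1: Lq = ρ²/(2(1−ρ)) = 0.08891/(2·0.7018) = 0.06334

Final: 0.06334


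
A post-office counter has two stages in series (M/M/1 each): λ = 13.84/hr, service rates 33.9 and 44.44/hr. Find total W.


Each node sees arrival rate λ = 13.84/hr (tandem ⇒ throughput preserved).
W₁ = 1/(μ₁−λ) = 1/(33.9−13.84) = 0.04985 hr
W₂ = 1/(μ₂−λ) = 1/(44.44−13.84) = 0.03268 hr
W_total = W₁ + W₂ = 0.04985 + 0.03268 = 0.08253 hr

Final: 0.08253 hr


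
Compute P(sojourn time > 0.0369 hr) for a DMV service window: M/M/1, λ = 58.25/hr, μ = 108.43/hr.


W ~ Exponential(μ−λ) for M/M/1.
μ − λ = 108.43 − 58.25 = 50.1800
P(W > t) = e^{−(μ−λ)t} = e^{−1.8516} = 0.156979

Final: 0.156979


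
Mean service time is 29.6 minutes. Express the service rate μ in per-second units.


μ = 1/(service time) in consistent units.
1 second = 0.0166667 min, so μ = 0.0166667/29.6 = 0.0005631 per second

Final: 0.0005631 /sec


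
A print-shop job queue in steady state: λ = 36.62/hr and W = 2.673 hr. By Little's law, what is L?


L = λW = 36.62·2.673 = 97.8853

Final: 97.8853


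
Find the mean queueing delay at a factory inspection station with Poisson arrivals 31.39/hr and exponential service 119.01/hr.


ρ = 31.39/119.01 = 0.2638
Wq = ρ/(μ−λ) = 0.2638/(119.01 − 31.39) = 0.2638/87.62 = 0.003010 hr

Final: 0.003010 hr


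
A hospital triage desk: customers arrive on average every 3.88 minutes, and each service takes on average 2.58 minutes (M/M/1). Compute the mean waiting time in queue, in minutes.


λ = 60/3.88 = 15.4639 /hr
μ = 60/2.58 = 23.2558 /hr
ρ = λ/μ = 15.4639/23.2558 = 0.6649
Wq = ρ/(μ−λ) = 0.6649/(23.2558−15.4639) = 0.08534 hr
In minutes: 0.08534·60 = 5.120 min

Final: 5.120 min


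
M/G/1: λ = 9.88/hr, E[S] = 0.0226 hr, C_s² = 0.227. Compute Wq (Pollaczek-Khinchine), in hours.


ρ = λ·E[S] = 9.88·0.0226 = 0.2233
E[S²] = E[S]²(1+C_s²) = 0.0226²·(1+0.227) = 0.0006267
Wq = λ·E[S²]/(2(1−ρ)) = 9.88·0.0006267/(2·0.7767) = 0.003986 hr

Final: 0.003986 hr


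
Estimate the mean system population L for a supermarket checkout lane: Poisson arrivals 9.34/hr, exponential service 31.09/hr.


ρ = λ/μ = 9.34/31.09 = 0.3004
L = ρ/(1−ρ) = 0.3004/(1 − 0.3004) = 0.3004/0.6996 = 0.4294

Final: 0.4294


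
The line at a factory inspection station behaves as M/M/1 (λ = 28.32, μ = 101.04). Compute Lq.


ρ = 28.32/101.04 = 0.2803
Lq = ρ²/(1−ρ) = 0.07856/0.7197 = 0.1092

Final: 0.1092


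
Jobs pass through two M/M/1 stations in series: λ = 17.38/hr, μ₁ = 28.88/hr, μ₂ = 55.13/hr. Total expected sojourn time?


Each node sees arrival rate λ = 17.38/hr (tandem ⇒ throughput preserved).
W₁ = 1/(μ₁−λ) = 1/(28.88−17.38) = 0.08696 hr
W₂ = 1/(μ₂−λ) = 1/(55.13−17.38) = 0.02649 hr
W_total = W₁ + W₂ = 0.08696 + 0.02649 = 0.11345 hr

Final: 0.11345 hr


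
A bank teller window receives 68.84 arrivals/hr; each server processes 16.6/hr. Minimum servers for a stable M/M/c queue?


Stability requires cμ > λ ⇔ c > λ/μ.
λ/μ = 68.84/16.6 = 4.1470
Minimum integer c = ⌊4.1470⌋ + 1 = 5
Check: 5·16.6 = 83.00 > 68.84, while 4·16.6 = 66.40 ≤ 68.84

Final: 5 servers


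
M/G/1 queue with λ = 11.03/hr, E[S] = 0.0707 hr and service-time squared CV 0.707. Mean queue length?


ρ = λ·E[S] = 11.03·0.0707 = 0.7798
Lq = ρ²(1+C_s²)/(2(1−ρ)) = 0.6081·(1+0.707)/(2·0.2202)
= 0.6081·1.7070/0.4404 = 2.35731

Final: 2.35731


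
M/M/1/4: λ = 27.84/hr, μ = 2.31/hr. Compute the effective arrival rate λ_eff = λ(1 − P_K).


ρ = 12.0519; P_K = (1−ρ)ρ^4/(1−ρ^5) = 0.917029
λ_eff = λ(1 − P_K) = 27.84·(1 − 0.917029) = 27.84·0.082971 = 2.3099 /hr

Final: 2.3099 /hr


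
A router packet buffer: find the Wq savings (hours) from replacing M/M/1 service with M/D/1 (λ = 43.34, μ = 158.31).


ρ = 43.34/158.31 = 0.2738
Wq(M/M/1) = ρ/(μ−λ) = 0.2738/114.97 = 0.002381 hr
Wq(M/D/1) = ρ/(2(μ−λ)) = 0.001191 hr
Savings = 0.002381 − 0.001191 = 0.001191 hr

Final: 0.001191 hr


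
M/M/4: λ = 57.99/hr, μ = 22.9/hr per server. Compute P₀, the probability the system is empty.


a = λ/μ = 57.99/22.9 = 2.5323; ρ = a/c = 0.6331
Σ_{k=0}^{3} a^k/k! (terms k=0..3) = 1.00000 + 2.53231 + 3.20631 + 2.70646 = 9.44508
Tail: a^4/(4!(1−ρ)) = 41.12165/(24·0.3669) = 4.66967
P₀ = 1/(9.44508 + 4.66967) = 1/14.11475 = 0.070848

Final: 0.070848


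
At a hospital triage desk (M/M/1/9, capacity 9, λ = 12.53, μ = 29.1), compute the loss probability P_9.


ρ = λ/μ = 12.53/29.1 = 0.4306
P_K = (1−ρ)ρ^K/(1−ρ^(K+1)) = (0.5694·0.0005088)/(1 − 0.0002191)
= 0.0002897/0.999781 = 0.0002898

Final: 0.0002898


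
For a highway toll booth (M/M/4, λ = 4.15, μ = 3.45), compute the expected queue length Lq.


a = λ/μ = 1.2029; ρ = a/4 = 0.3007
P₀ = 0.299291
Lq = P₀·a^c·ρ / (c!·(1−ρ)²) = 0.299291·2.09371·0.3007/(24·0.48899)
= 0.01606

Final: 0.01606


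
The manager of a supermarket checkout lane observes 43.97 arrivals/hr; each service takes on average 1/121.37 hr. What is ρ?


ρ = λ/μ = 43.97/121.37 = 0.3623

Final: 0.3623


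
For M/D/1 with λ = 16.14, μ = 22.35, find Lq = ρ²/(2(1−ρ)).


ρ = 16.14/22.35 = 0.7221
M/D/1: Lq = ρ²/(2(1−ρ)) = 0.5215/(2·0.2779) = 0.93844

Final: 0.93844


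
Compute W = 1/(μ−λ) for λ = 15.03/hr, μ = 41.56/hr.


W = 1/(μ−λ) = 1/(41.56 − 15.03) = 1/26.53 = 0.03769 hr

Final: 0.03769 hr


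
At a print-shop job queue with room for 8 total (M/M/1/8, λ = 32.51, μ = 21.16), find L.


ρ = 32.51/21.16 = 1.5364
L = ρ[1 − (K+1)ρ^K + Kρ^(K+1)] / [(1−ρ)(1−ρ^(K+1))]
Numerator: 1.5364·(1 − 9·31.046343 + 8·47.699272) = 158.520195
Denominator: (-0.5364)·(-46.699272) = 25.048995
L = 158.520195/25.048995 = 6.3284

Final: 6.3284


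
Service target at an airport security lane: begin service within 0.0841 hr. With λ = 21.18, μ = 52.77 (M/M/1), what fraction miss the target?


ρ = 21.18/52.77 = 0.4014
P(Wq > t) = ρ·e^{−(μ−λ)t} = 0.4014·e^{−2.6567}
= 0.4014·0.070178 = 0.028167

Final: 0.028167


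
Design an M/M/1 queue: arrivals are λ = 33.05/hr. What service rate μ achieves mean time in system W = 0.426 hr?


W = 1/(μ−λ) ⇒ μ − λ = 1/W = 1/0.426 = 2.3474
μ = λ + 1/W = 33.05 + 2.3474 = 35.3974 per hr

Final: 35.3974 /hr


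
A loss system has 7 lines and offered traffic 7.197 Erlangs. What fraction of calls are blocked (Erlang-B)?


B(c,a) = (a^c/c!) / Σ_{k=0}^{c} a^k/k!
a^7/7! = 198.440349
Σ terms (k=0..7): 1.00000 + 7.19700 + 25.89840 + 62.13027 + 111.78789 + 160.90749 + 193.00854 + 198.44035 = 760.369949
B = 198.440349/760.369949 = 0.260979

Final: 0.260979


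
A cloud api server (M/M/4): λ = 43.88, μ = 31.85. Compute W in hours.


a = 1.3777; ρ = 0.3444; P₀ = 0.250529
Lq = P₀·a^c·ρ/(c!(1−ρ)²) = 0.03014
Wq = Lq/λ = 0.03014/43.88 = 0.0006869 hr
W = Wq + 1/μ = 0.0006869 + 0.03140 = 0.03208 hr

Final: 0.03208 hr


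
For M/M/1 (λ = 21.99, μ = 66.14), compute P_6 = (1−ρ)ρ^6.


ρ = 21.99/66.14 = 0.3325
P_n = (1−ρ)·ρ^n = (1 − 0.3325)·0.3325^6 = 0.6675·0.001351 = 0.0009016

Final: 0.0009016


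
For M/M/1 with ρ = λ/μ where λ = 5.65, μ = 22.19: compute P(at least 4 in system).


ρ = 5.65/22.19 = 0.2546
P(N ≥ n) = ρ^n = 0.2546^4 = 0.004203

Final: 0.004203


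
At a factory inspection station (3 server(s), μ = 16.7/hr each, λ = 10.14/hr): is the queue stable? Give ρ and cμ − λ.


Total capacity cμ = 3·16.7 = 50.10/hr
ρ = λ/(cμ) = 10.14/50.10 = 0.2024
Stable ⇔ ρ < 1: YES
Spare capacity = cμ − λ = 50.10 − 10.14 = 39.96/hr

Final: ρ = 0.2024; stable; margin = 39.96/hr


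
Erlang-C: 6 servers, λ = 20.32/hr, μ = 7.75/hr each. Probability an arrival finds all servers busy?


a = λ/μ = 2.6219; ρ = a/6 = 0.4370
P₀ = 0.072116 (from M/M/c formula)
C(c,a) = [a^c/(c!(1−ρ))]·P₀ = [324.88676/(720·0.5630)]·0.072116
= 0.80146·0.072116 = 0.057798

Final: 0.057798


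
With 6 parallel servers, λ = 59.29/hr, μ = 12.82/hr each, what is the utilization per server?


ρ = λ/(cμ) = 59.29/(6·12.82) = 59.29/76.92 = 0.7708

Final: 0.7708


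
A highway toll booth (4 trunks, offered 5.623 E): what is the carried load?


B(4,5.623) = 0.444466 (Erlang-B)
Carried load = a(1 − B) = 5.623·(1 − 0.444466) = 5.623·0.555534 = 3.1238 E

Final: 3.1238 Erlangs


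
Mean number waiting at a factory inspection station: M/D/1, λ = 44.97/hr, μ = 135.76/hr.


ρ = 44.97/135.76 = 0.3312
M/D/1: Lq = ρ²/(2(1−ρ)) = 0.1097/(2·0.6688) = 0.08204

Final: 0.08204


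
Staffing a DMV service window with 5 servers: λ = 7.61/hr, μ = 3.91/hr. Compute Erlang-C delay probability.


a = λ/μ = 1.9463; ρ = a/5 = 0.3893
P₀ = 0.141883 (from M/M/c formula)
C(c,a) = [a^c/(c!(1−ρ))]·P₀ = [27.92798/(120·0.6107)]·0.141883
= 0.38107·0.141883 = 0.054067

Final: 0.054067


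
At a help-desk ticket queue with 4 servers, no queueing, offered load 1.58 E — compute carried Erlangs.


B(4,1.58) = 0.054721 (Erlang-B)
Carried load = a(1 − B) = 1.58·(1 − 0.054721) = 1.58·0.945279 = 1.4935 E

Final: 1.4935 Erlangs


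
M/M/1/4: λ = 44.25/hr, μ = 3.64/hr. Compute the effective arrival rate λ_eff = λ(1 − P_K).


ρ = 12.1566; P_K = (1−ρ)ρ^4/(1−ρ^5) = 0.917744
λ_eff = λ(1 − P_K) = 44.25·(1 − 0.917744) = 44.25·0.082256 = 3.6398 /hr

Final: 3.6398 /hr


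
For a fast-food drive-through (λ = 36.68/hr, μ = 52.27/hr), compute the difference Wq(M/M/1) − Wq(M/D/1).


ρ = 36.68/52.27 = 0.7017
Wq(M/M/1) = ρ/(μ−λ) = 0.7017/15.59 = 0.04501 hr
Wq(M/D/1) = ρ/(2(μ−λ)) = 0.02251 hr
Savings = 0.04501 − 0.02251 = 0.02251 hr

Final: 0.02251 hr


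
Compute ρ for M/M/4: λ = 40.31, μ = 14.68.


ρ = λ/(cμ) = 40.31/(4·14.68) = 40.31/58.72 = 0.6865

Final: 0.6865


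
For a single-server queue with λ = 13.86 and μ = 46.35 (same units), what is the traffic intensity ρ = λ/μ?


ρ = λ/μ = 13.86/46.35 = 0.2990

Final: 0.2990


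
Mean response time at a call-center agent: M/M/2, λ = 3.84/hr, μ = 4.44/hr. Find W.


a = 0.8649; ρ = 0.4324; P₀ = 0.396226
Lq = P₀·a^c·ρ/(c!(1−ρ)²) = 0.19893
Wq = Lq/λ = 0.19893/3.84 = 0.05180 hr
W = Wq + 1/μ = 0.05180 + 0.22523 = 0.27703 hr

Final: 0.27703 hr


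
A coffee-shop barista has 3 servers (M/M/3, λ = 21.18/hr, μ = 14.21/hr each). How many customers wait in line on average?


a = λ/μ = 1.4905; ρ = a/3 = 0.4968
P₀ = 0.212852
Lq = P₀·a^c·ρ / (c!·(1−ρ)²) = 0.212852·3.31128·0.4968/(6·0.25318)
= 0.23052

Final: 0.23052


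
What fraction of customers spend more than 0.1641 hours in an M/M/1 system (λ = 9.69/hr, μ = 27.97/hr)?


W ~ Exponential(μ−λ) for M/M/1.
μ − λ = 27.97 − 9.69 = 18.2800
P(W > t) = e^{−(μ−λ)t} = e^{−2.9997} = 0.049800

Final: 0.049800


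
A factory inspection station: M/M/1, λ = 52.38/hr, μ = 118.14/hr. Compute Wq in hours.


ρ = 52.38/118.14 = 0.4434
Wq = ρ/(μ−λ) = 0.4434/(118.14 − 52.38) = 0.4434/65.76 = 0.006742 hr

Final: 0.006742 hr


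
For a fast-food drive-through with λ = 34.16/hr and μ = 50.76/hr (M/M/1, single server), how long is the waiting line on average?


ρ = 34.16/50.76 = 0.6730
Lq = ρ²/(1−ρ) = 0.4529/0.3270 = 1.3849

Final: 1.3849


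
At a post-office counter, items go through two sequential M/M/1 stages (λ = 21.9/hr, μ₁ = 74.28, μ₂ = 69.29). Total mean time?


Each node sees arrival rate λ = 21.9/hr (tandem ⇒ throughput preserved).
W₁ = 1/(μ₁−λ) = 1/(74.28−21.9) = 0.01909 hr
W₂ = 1/(μ₂−λ) = 1/(69.29−21.9) = 0.02110 hr
W_total = W₁ + W₂ = 0.01909 + 0.02110 = 0.04019 hr

Final: 0.04019 hr


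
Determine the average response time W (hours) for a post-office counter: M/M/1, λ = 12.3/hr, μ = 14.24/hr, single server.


W = 1/(μ−λ) = 1/(14.24 − 12.3) = 1/1.94 = 0.5155 hr

Final: 0.5155 hr


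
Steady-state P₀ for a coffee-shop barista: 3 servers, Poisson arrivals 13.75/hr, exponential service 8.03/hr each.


a = λ/μ = 13.75/8.03 = 1.7123; ρ = a/c = 0.5708
Σ_{k=0}^{2} a^k/k! (terms k=0..2) = 1.00000 + 1.71233 + 1.46603 = 4.17836
Tail: a^3/(3!(1−ρ)) = 5.02067/(6·0.4292) = 1.94951
P₀ = 1/(4.17836 + 1.94951) = 1/6.12788 = 0.163189

Final: 0.163189


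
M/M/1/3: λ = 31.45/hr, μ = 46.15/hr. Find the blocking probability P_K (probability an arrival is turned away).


ρ = λ/μ = 31.45/46.15 = 0.6815
P_K = (1−ρ)ρ^K/(1−ρ^(K+1)) = (0.3185·0.316480)/(1 − 0.215673)
= 0.100807/0.784327 = 0.128527

Final: 0.128527


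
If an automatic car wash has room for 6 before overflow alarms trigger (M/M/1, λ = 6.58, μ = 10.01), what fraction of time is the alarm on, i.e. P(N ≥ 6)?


ρ = 6.58/10.01 = 0.6573
P(N ≥ n) = ρ^n = 0.6573^6 = 0.080677

Final: 0.080677


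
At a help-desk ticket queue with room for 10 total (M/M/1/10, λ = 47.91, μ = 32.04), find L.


ρ = 47.91/32.04 = 1.4953
L = ρ[1 − (K+1)ρ^K + Kρ^(K+1)] / [(1−ρ)(1−ρ^(K+1))]
Numerator: 1.4953·(1 − 11·55.890325 + 10·83.573829) = 331.878000
Denominator: (-0.4953)·(-82.573829) = 40.900333
L = 331.878000/40.900333 = 8.1143

Final: 8.1143


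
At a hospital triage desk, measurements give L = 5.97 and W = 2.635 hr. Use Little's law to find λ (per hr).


λ = L/W = 5.97/2.635 = 2.2657 /hr

Final: 2.2657 /hr


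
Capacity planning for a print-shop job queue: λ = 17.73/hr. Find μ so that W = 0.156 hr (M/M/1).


W = 1/(μ−λ) ⇒ μ − λ = 1/W = 1/0.156 = 6.4103
μ = λ + 1/W = 17.73 + 6.4103 = 24.1403 per hr

Final: 24.1403 /hr


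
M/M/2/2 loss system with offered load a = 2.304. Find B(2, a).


B(c,a) = (a^c/c!) / Σ_{k=0}^{c} a^k/k!
a^2/2! = 2.654208
Σ terms (k=0..2): 1.00000 + 2.30400 + 2.65421 = 5.958208
B = 2.654208/5.958208 = 0.445471

Final: 0.445471


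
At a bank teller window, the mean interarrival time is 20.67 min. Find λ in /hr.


λ = 1/(interarrival time) in consistent units.
1 hour = 60 min, so λ = 60/20.67 = 2.9028 per hour

Final: 2.9028 /hr


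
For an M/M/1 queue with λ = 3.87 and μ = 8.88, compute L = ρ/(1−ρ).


ρ = λ/μ = 3.87/8.88 = 0.4358
L = ρ/(1−ρ) = 0.4358/(1 − 0.4358) = 0.4358/0.5642 = 0.7725

Final: 0.7725


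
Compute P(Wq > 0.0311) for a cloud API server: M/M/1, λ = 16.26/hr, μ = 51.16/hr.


ρ = 16.26/51.16 = 0.3178
P(Wq > t) = ρ·e^{−(μ−λ)t} = 0.3178·e^{−1.0854}
= 0.3178·0.337770 = 0.107352

Final: 0.107352


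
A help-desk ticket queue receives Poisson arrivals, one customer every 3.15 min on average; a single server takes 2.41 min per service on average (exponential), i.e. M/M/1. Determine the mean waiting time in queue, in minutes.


λ = 60/3.15 = 19.0476 /hr
μ = 60/2.41 = 24.8963 /hr
ρ = λ/μ = 19.0476/24.8963 = 0.7651
Wq = ρ/(μ−λ) = 0.7651/(24.8963−19.0476) = 0.13081 hr
In minutes: 0.13081·60 = 7.849 min

Final: 7.849 min


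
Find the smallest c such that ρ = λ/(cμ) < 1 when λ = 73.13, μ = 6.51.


Stability requires cμ > λ ⇔ c > λ/μ.
λ/μ = 73.13/6.51 = 11.2335
Minimum integer c = ⌊11.2335⌋ + 1 = 12
Check: 12·6.51 = 78.12 > 73.13, while 11·6.51 = 71.61 ≤ 73.13

Final: 12 servers


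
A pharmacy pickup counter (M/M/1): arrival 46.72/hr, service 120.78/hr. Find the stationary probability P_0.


ρ = 46.72/120.78 = 0.3868
P_n = (1−ρ)·ρ^n = (1 − 0.3868)·0.3868^0 = 0.6132·1.000000 = 0.613181

Final: 0.613181


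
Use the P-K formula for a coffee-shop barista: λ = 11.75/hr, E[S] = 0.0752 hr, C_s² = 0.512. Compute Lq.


ρ = λ·E[S] = 11.75·0.0752 = 0.8836
Lq = ρ²(1+C_s²)/(2(1−ρ)) = 0.7807·(1+0.512)/(2·0.1164)
= 0.7807·1.5120/0.2328 = 5.07084

Final: 5.07084


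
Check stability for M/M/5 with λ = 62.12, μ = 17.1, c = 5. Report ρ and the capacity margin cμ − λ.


Total capacity cμ = 5·17.1 = 85.50/hr
ρ = λ/(cμ) = 62.12/85.50 = 0.7265
Stable ⇔ ρ < 1: YES
Spare capacity = cμ − λ = 85.50 − 62.12 = 23.38/hr

Final: ρ = 0.7265; stable; margin = 23.38/hr


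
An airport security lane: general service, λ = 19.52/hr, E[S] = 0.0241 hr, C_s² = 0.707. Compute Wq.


ρ = λ·E[S] = 19.52·0.0241 = 0.4704
E[S²] = E[S]²(1+C_s²) = 0.0241²·(1+0.707) = 0.0009914
Wq = λ·E[S²]/(2(1−ρ)) = 19.52·0.0009914/(2·0.5296) = 0.01827 hr

Final: 0.01827 hr


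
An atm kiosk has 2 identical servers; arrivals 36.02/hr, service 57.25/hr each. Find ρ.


ρ = λ/(cμ) = 36.02/(2·57.25) = 36.02/114.50 = 0.3146

Final: 0.3146


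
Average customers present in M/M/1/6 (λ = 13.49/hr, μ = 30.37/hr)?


ρ = 13.49/30.37 = 0.4442
L = ρ[1 − (K+1)ρ^K + Kρ^(K+1)] / [(1−ρ)(1−ρ^(K+1))]
Numerator: 0.4442·(1 − 7·0.007681 + 6·0.003412) = 0.429399
Denominator: (0.5558)·(0.996588) = 0.553915
L = 0.429399/0.553915 = 0.7752

Final: 0.7752


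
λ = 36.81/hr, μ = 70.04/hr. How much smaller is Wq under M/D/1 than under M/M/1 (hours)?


ρ = 36.81/70.04 = 0.5256
Wq(M/M/1) = ρ/(μ−λ) = 0.5256/33.23 = 0.01582 hr
Wq(M/D/1) = ρ/(2(μ−λ)) = 0.007908 hr
Savings = 0.01582 − 0.007908 = 0.007908 hr

Final: 0.007908 hr


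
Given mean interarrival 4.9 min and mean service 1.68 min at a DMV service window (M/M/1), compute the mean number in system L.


λ = 60/4.9 = 12.2449 /hr
μ = 60/1.68 = 35.7143 /hr
ρ = λ/μ = 12.2449/35.7143 = 0.3429
L = ρ/(1−ρ) = 0.3429/0.6571 = 0.5217

Final: 0.5217


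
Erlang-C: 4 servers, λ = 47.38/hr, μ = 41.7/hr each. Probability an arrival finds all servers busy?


a = λ/μ = 1.1362; ρ = a/4 = 0.2841
P₀ = 0.320188 (from M/M/c formula)
C(c,a) = [a^c/(c!(1−ρ))]·P₀ = [1.66662/(24·0.7159)]·0.320188
= 0.09699·0.320188 = 0.031056

Final: 0.031056


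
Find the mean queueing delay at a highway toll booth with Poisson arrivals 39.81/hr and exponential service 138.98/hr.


ρ = 39.81/138.98 = 0.2864
Wq = ρ/(μ−λ) = 0.2864/(138.98 − 39.81) = 0.2864/99.17 = 0.002888 hr

Final: 0.002888 hr


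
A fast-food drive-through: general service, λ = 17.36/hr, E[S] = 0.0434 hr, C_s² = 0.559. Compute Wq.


ρ = λ·E[S] = 17.36·0.0434 = 0.7534
E[S²] = E[S]²(1+C_s²) = 0.0434²·(1+0.559) = 0.002936
Wq = λ·E[S²]/(2(1−ρ)) = 17.36·0.002936/(2·0.2466) = 0.10337 hr

Final: 0.10337 hr


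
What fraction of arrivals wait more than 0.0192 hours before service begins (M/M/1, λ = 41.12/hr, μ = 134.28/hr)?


ρ = 41.12/134.28 = 0.3062
P(Wq > t) = ρ·e^{−(μ−λ)t} = 0.3062·e^{−1.7887}
= 0.3062·0.167182 = 0.051195

Final: 0.051195


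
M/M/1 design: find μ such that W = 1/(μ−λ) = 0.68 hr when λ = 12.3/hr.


W = 1/(μ−λ) ⇒ μ − λ = 1/W = 1/0.68 = 1.4706
μ = λ + 1/W = 12.3 + 1.4706 = 13.7706 per hr

Final: 13.7706 /hr


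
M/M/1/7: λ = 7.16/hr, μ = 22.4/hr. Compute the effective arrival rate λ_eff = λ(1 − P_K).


ρ = 0.3196; P_K = (1−ρ)ρ^7/(1−ρ^8) = 0.0002320
λ_eff = λ(1 − P_K) = 7.16·(1 − 0.0002320) = 7.16·0.999768 = 7.1583 /hr

Final: 7.1583 /hr


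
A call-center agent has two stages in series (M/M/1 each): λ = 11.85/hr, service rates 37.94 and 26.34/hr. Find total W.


Each node sees arrival rate λ = 11.85/hr (tandem ⇒ throughput preserved).
W₁ = 1/(μ₁−λ) = 1/(37.94−11.85) = 0.03833 hr
W₂ = 1/(μ₂−λ) = 1/(26.34−11.85) = 0.06901 hr
W_total = W₁ + W₂ = 0.03833 + 0.06901 = 0.10734 hr

Final: 0.10734 hr


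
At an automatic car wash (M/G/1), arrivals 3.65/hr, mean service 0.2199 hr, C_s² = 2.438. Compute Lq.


ρ = λ·E[S] = 3.65·0.2199 = 0.8026
Lq = ρ²(1+C_s²)/(2(1−ρ)) = 0.6442·(1+2.438)/(2·0.1974)
= 0.6442·3.4380/0.3947 = 5.61102

Final: 5.61102


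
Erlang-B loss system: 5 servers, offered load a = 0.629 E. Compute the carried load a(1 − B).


B(5,0.629) = 0.0004374 (Erlang-B)
Carried load = a(1 − B) = 0.629·(1 − 0.0004374) = 0.629·0.999563 = 0.6287 E

Final: 0.6287 Erlangs


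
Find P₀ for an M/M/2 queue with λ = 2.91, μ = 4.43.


a = λ/μ = 2.91/4.43 = 0.6569; ρ = a/c = 0.3284
Σ_{k=0}^{1} a^k/k! (terms k=0..1) = 1.00000 + 0.65688 = 1.65688
Tail: a^2/(2!(1−ρ)) = 0.43150/(2·0.6716) = 0.32127
P₀ = 1/(1.65688 + 0.32127) = 1/1.97815 = 0.505523

Final: 0.505523


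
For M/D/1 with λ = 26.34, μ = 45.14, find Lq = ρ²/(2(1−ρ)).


ρ = 26.34/45.14 = 0.5835
M/D/1: Lq = ρ²/(2(1−ρ)) = 0.3405/(2·0.4165) = 0.40877

Final: 0.40877


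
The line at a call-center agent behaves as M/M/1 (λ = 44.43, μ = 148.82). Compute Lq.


ρ = 44.43/148.82 = 0.2985
Lq = ρ²/(1−ρ) = 0.08913/0.7015 = 0.1271

Final: 0.1271


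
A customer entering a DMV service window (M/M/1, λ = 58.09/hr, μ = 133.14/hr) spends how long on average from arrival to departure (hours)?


W = 1/(μ−λ) = 1/(133.14 − 58.09) = 1/75.05 = 0.01332 hr

Final: 0.01332 hr


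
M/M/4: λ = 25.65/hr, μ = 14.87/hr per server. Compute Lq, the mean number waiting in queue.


a = λ/μ = 1.7249; ρ = a/4 = 0.4312
P₀ = 0.174927
Lq = P₀·a^c·ρ / (c!·(1−ρ)²) = 0.174927·8.85331·0.4312/(24·0.32349)
= 0.08602

Final: 0.08602


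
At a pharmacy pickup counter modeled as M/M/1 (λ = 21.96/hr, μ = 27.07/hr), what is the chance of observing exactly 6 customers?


ρ = 21.96/27.07 = 0.8112
P_n = (1−ρ)·ρ^n = (1 − 0.8112)·0.8112^6 = 0.1888·0.285013 = 0.053802

Final: 0.053802


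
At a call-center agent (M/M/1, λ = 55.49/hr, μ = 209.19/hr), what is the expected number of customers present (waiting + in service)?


ρ = λ/μ = 55.49/209.19 = 0.2653
L = ρ/(1−ρ) = 0.2653/(1 − 0.2653) = 0.2653/0.7347 = 0.3610

Final: 0.3610


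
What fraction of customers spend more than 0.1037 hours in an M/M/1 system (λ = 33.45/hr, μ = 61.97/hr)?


W ~ Exponential(μ−λ) for M/M/1.
μ − λ = 61.97 − 33.45 = 28.5200
P(W > t) = e^{−(μ−λ)t} = e^{−2.9575} = 0.051947

Final: 0.051947


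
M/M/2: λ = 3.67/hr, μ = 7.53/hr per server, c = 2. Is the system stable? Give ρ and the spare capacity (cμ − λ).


Total capacity cμ = 2·7.53 = 15.06/hr
ρ = λ/(cμ) = 3.67/15.06 = 0.2437
Stable ⇔ ρ < 1: YES
Spare capacity = cμ − λ = 15.06 − 3.67 = 11.39/hr

Final: ρ = 0.2437; stable; margin = 11.39/hr


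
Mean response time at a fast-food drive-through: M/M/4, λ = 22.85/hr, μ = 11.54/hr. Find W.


a = 1.9801; ρ = 0.4950; P₀ = 0.133287
Lq = P₀·a^c·ρ/(c!(1−ρ)²) = 0.16572
Wq = Lq/λ = 0.16572/22.85 = 0.007252 hr
W = Wq + 1/μ = 0.007252 + 0.08666 = 0.09391 hr

Final: 0.09391 hr


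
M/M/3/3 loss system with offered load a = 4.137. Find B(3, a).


B(c,a) = (a^c/c!) / Σ_{k=0}^{c} a^k/k!
a^3/3! = 11.800633
Σ terms (k=0..3): 1.00000 + 4.13700 + 8.55738 + 11.80063 = 25.495018
B = 11.800633/25.495018 = 0.462860

Final: 0.462860


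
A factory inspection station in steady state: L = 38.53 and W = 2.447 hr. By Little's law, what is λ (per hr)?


λ = L/W = 38.53/2.447 = 15.7458 /hr

Final: 15.7458 /hr


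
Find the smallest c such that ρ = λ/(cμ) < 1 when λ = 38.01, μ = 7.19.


Stability requires cμ > λ ⇔ c > λ/μ.
λ/μ = 38.01/7.19 = 5.2865
Minimum integer c = ⌊5.2865⌋ + 1 = 6
Check: 6·7.19 = 43.14 > 38.01, while 5·7.19 = 35.95 ≤ 38.01

Final: 6 servers


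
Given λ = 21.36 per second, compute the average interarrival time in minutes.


Mean interarrival time = 1/λ = 1/21.36 second = 0.04682 second
In minutes: 0.04682 × 0.0166667 = 0.0007803 min

Final: 0.0007803 min


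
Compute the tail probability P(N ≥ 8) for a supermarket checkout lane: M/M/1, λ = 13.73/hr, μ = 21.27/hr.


ρ = 13.73/21.27 = 0.6455
P(N ≥ n) = ρ^n = 0.6455^8 = 0.030146

Final: 0.030146


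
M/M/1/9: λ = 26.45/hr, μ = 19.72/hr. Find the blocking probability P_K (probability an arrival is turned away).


ρ = λ/μ = 26.45/19.72 = 1.3413
P_K = (1−ρ)ρ^K/(1−ρ^(K+1)) = (-0.3413·14.049760)/(1 − 18.844632)
= -4.794872/-17.844632 = 0.268701

Final: 0.268701


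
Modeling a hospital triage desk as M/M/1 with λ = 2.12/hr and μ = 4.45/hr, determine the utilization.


ρ = λ/μ = 2.12/4.45 = 0.4764

Final: 0.4764


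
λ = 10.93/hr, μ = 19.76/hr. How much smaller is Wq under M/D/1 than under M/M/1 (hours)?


ρ = 10.93/19.76 = 0.5531
Wq(M/M/1) = ρ/(μ−λ) = 0.5531/8.83 = 0.06264 hr
Wq(M/D/1) = ρ/(2(μ−λ)) = 0.03132 hr
Savings = 0.06264 − 0.03132 = 0.03132 hr

Final: 0.03132 hr


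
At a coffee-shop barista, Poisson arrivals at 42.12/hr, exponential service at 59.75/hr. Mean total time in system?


W = 1/(μ−λ) = 1/(59.75 − 42.12) = 1/17.63 = 0.05672 hr

Final: 0.05672 hr


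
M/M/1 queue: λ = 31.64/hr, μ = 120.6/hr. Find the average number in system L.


ρ = λ/μ = 31.64/120.6 = 0.2624
L = ρ/(1−ρ) = 0.2624/(1 − 0.2624) = 0.2624/0.7376 = 0.3557

Final: 0.3557


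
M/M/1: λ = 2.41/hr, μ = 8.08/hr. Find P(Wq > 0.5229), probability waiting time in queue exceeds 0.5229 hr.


ρ = 2.41/8.08 = 0.2983
P(Wq > t) = ρ·e^{−(μ−λ)t} = 0.2983·e^{−2.9648}
= 0.2983·0.051569 = 0.015381

Final: 0.015381


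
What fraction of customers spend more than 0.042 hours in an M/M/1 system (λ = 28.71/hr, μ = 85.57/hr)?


W ~ Exponential(μ−λ) for M/M/1.
μ − λ = 85.57 − 28.71 = 56.8600
P(W > t) = e^{−(μ−λ)t} = e^{−2.3881} = 0.091802

Final: 0.091802


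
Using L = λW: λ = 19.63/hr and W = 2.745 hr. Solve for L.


L = λW = 19.63·2.745 = 53.8843

Final: 53.8843


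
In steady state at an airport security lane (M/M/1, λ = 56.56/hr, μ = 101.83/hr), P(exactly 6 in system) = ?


ρ = 56.56/101.83 = 0.5554
P_n = (1−ρ)·ρ^n = (1 − 0.5554)·0.5554^6 = 0.4446·0.029363 = 0.013054

Final: 0.013054


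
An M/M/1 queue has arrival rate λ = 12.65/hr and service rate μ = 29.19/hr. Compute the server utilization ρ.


ρ = λ/μ = 12.65/29.19 = 0.4334

Final: 0.4334


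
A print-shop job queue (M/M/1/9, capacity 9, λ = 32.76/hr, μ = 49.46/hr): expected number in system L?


ρ = 32.76/49.46 = 0.6624
L = ρ[1 − (K+1)ρ^K + Kρ^(K+1)] / [(1−ρ)(1−ρ^(K+1))]
Numerator: 0.6624·(1 − 10·0.024536 + 9·0.016252) = 0.596716
Denominator: (0.3376)·(0.983748) = 0.332159
L = 0.596716/0.332159 = 1.7965

Final: 1.7965


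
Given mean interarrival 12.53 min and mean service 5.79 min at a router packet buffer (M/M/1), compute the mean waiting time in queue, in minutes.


λ = 60/12.53 = 4.7885 /hr
μ = 60/5.79 = 10.3627 /hr
ρ = λ/μ = 4.7885/10.3627 = 0.4621
Wq = ρ/(μ−λ) = 0.4621/(10.3627−4.7885) = 0.08290 hr
In minutes: 0.08290·60 = 4.974 min

Final: 4.974 min


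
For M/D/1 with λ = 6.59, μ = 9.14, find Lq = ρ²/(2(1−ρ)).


ρ = 6.59/9.14 = 0.7210
M/D/1: Lq = ρ²/(2(1−ρ)) = 0.5199/(2·0.2790) = 0.93165

Final: 0.93165


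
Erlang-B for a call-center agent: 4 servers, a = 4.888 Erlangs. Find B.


B(c,a) = (a^c/c!) / Σ_{k=0}^{c} a^k/k!
a^4/4! = 23.785569
Σ terms (k=0..4): 1.00000 + 4.88800 + 11.94627 + 19.46446 + 23.78557 = 61.084300
B = 23.785569/61.084300 = 0.389389

Final: 0.389389


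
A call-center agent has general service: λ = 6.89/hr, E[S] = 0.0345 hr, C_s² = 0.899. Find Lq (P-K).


ρ = λ·E[S] = 6.89·0.0345 = 0.2377
Lq = ρ²(1+C_s²)/(2(1−ρ)) = 0.05650·(1+0.899)/(2·0.7623)
= 0.05650·1.8990/1.5246 = 0.07038

Final: 0.07038


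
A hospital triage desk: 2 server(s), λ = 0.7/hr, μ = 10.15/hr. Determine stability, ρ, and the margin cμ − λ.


Total capacity cμ = 2·10.15 = 20.30/hr
ρ = λ/(cμ) = 0.7/20.30 = 0.03448
Stable ⇔ ρ < 1: YES
Spare capacity = cμ − λ = 20.30 − 0.7 = 19.60/hr

Final: ρ = 0.03448; stable; margin = 19.60/hr
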